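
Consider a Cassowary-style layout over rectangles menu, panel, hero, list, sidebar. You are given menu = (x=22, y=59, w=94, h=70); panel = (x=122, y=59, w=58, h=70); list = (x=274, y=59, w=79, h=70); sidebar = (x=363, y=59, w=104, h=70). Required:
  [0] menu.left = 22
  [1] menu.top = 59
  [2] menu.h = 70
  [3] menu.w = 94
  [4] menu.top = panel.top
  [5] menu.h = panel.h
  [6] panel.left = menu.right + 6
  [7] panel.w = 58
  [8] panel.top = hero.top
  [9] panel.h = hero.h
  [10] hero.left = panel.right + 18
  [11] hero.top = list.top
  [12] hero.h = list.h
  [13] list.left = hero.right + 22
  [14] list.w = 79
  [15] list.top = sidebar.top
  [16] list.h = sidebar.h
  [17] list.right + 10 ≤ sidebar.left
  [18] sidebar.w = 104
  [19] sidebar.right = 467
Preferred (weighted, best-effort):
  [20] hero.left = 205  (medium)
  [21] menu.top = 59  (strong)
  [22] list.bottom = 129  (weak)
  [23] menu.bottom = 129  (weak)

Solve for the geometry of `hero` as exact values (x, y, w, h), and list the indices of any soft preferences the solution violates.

hero = (x=198, y=59, w=54, h=70)
violated soft preferences: 20

1. hero.y = 59  [panel.top = hero.top]
2. hero.h = 70  [panel.h = hero.h]
3. hero.x = 198  [hero.left = panel.right + 18]
4. hero.w = 54  [list.left = hero.right + 22]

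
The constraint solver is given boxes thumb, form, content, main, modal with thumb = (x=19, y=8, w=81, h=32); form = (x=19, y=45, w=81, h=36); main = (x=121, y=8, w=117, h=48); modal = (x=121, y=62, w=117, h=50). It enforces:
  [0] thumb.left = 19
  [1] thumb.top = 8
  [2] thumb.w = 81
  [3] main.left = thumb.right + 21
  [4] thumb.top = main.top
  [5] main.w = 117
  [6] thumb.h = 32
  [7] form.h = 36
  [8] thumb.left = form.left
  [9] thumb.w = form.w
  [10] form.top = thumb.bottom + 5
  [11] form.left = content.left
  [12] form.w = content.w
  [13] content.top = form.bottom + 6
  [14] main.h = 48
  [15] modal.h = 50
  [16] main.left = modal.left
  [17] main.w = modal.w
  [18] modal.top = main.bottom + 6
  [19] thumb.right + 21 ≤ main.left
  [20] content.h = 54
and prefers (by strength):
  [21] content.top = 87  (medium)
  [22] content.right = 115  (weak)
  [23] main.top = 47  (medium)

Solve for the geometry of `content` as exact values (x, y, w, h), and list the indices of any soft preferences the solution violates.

content = (x=19, y=87, w=81, h=54)
violated soft preferences: 22, 23

1. content.x = 19  [form.left = content.left]
2. content.w = 81  [form.w = content.w]
3. content.y = 87  [content.top = form.bottom + 6]
4. content.h = 54  [content.h = 54]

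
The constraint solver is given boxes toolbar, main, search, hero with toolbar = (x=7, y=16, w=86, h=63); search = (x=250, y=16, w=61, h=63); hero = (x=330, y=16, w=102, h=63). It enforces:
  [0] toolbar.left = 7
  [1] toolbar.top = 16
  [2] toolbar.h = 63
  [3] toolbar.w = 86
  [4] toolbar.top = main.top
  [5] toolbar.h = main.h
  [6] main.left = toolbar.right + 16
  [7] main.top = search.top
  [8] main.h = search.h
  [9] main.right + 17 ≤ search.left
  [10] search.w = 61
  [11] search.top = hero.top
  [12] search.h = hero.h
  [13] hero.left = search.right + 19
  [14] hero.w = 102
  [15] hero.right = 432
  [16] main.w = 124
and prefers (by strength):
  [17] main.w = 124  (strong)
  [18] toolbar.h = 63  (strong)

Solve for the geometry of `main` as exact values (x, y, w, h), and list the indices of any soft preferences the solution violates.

1. main.y = 16  [toolbar.top = main.top]
2. main.h = 63  [toolbar.h = main.h]
3. main.x = 109  [main.left = toolbar.right + 16]
4. main.w = 124  [main.w = 124]

main = (x=109, y=16, w=124, h=63)
violated soft preferences: none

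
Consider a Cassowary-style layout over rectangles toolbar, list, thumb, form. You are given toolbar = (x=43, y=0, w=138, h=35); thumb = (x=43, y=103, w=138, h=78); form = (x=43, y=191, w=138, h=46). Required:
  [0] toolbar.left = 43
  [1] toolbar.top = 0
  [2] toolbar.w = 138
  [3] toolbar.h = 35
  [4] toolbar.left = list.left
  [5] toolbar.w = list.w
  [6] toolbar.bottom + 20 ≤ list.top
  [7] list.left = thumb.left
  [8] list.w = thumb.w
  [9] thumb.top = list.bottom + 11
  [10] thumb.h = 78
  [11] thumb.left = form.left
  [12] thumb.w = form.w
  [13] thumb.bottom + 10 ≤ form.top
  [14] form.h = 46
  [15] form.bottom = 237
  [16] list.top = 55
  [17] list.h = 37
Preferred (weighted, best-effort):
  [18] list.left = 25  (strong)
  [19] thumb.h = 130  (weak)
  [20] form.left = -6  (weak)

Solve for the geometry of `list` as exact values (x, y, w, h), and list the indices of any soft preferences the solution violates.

list = (x=43, y=55, w=138, h=37)
violated soft preferences: 18, 19, 20

1. list.x = 43  [toolbar.left = list.left]
2. list.w = 138  [toolbar.w = list.w]
3. list.y = 55  [list.top = 55]
4. list.h = 37  [list.h = 37]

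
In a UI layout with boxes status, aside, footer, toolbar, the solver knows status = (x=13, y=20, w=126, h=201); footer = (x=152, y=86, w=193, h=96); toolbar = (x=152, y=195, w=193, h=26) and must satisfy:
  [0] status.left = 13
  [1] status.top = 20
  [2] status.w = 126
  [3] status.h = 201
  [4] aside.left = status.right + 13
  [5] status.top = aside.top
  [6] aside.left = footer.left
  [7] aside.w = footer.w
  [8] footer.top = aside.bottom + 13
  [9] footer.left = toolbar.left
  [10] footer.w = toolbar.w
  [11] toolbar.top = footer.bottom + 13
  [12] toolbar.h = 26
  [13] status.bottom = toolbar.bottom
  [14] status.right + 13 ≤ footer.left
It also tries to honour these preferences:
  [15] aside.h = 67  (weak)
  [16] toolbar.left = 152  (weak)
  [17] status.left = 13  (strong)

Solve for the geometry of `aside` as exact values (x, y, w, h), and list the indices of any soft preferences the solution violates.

1. aside.x = 152  [aside.left = status.right + 13]
2. aside.y = 20  [status.top = aside.top]
3. aside.w = 193  [aside.w = footer.w]
4. aside.h = 53  [footer.top = aside.bottom + 13]

aside = (x=152, y=20, w=193, h=53)
violated soft preferences: 15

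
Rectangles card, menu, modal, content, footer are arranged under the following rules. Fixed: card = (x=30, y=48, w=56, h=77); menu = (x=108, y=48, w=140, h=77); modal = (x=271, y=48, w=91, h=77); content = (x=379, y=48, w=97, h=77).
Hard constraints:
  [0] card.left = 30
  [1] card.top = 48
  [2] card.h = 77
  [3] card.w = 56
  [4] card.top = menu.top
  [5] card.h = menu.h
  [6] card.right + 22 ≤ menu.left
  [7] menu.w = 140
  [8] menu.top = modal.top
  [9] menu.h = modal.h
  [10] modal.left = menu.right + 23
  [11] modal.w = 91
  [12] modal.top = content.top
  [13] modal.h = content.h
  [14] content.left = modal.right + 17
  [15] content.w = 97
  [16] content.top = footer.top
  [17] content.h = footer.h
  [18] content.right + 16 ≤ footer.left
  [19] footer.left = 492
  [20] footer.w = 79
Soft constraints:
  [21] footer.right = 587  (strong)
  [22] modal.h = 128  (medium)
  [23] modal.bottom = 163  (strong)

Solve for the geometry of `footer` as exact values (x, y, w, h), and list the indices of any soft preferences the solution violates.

footer = (x=492, y=48, w=79, h=77)
violated soft preferences: 21, 22, 23

1. footer.y = 48  [content.top = footer.top]
2. footer.h = 77  [content.h = footer.h]
3. footer.x = 492  [footer.left = 492]
4. footer.w = 79  [footer.w = 79]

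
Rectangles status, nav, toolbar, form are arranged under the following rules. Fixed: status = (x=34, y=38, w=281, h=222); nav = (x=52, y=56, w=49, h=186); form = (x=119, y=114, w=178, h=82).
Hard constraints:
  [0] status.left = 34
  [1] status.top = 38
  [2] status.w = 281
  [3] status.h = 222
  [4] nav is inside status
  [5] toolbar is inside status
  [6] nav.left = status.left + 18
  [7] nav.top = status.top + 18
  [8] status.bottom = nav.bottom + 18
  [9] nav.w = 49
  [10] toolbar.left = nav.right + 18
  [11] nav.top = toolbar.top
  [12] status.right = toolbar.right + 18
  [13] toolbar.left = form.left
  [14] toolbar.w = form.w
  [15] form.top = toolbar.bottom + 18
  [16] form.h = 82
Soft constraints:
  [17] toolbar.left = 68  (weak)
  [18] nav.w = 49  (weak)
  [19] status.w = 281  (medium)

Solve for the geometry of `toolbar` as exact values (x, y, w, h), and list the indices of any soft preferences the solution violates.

toolbar = (x=119, y=56, w=178, h=40)
violated soft preferences: 17

1. toolbar.x = 119  [toolbar.left = nav.right + 18]
2. toolbar.y = 56  [nav.top = toolbar.top]
3. toolbar.w = 178  [status.right = toolbar.right + 18]
4. toolbar.h = 40  [form.top = toolbar.bottom + 18]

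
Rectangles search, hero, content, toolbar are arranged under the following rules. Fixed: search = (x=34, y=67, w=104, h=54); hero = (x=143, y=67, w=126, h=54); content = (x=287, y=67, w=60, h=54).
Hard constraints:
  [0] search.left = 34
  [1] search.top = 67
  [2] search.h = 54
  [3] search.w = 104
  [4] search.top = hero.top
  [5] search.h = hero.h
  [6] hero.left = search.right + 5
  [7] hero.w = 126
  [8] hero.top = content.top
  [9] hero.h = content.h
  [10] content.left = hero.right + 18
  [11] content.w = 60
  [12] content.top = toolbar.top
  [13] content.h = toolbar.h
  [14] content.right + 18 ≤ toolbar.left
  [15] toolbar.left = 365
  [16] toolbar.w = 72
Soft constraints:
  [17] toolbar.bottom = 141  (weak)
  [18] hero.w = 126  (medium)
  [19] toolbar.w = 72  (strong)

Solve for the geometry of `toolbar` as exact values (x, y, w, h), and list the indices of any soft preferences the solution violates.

toolbar = (x=365, y=67, w=72, h=54)
violated soft preferences: 17

1. toolbar.y = 67  [content.top = toolbar.top]
2. toolbar.h = 54  [content.h = toolbar.h]
3. toolbar.x = 365  [toolbar.left = 365]
4. toolbar.w = 72  [toolbar.w = 72]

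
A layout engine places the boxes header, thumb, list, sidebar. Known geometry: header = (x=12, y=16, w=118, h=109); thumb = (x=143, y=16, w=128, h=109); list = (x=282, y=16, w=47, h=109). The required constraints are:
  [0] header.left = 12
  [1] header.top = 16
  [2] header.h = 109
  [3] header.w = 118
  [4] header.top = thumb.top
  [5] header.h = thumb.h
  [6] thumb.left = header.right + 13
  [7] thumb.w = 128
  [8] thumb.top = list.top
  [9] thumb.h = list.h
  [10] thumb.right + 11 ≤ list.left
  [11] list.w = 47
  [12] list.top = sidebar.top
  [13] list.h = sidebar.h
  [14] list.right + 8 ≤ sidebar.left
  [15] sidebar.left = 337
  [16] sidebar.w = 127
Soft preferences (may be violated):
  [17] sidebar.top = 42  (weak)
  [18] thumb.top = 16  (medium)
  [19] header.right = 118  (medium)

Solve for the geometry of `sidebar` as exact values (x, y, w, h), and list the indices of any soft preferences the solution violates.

1. sidebar.y = 16  [list.top = sidebar.top]
2. sidebar.h = 109  [list.h = sidebar.h]
3. sidebar.x = 337  [sidebar.left = 337]
4. sidebar.w = 127  [sidebar.w = 127]

sidebar = (x=337, y=16, w=127, h=109)
violated soft preferences: 17, 19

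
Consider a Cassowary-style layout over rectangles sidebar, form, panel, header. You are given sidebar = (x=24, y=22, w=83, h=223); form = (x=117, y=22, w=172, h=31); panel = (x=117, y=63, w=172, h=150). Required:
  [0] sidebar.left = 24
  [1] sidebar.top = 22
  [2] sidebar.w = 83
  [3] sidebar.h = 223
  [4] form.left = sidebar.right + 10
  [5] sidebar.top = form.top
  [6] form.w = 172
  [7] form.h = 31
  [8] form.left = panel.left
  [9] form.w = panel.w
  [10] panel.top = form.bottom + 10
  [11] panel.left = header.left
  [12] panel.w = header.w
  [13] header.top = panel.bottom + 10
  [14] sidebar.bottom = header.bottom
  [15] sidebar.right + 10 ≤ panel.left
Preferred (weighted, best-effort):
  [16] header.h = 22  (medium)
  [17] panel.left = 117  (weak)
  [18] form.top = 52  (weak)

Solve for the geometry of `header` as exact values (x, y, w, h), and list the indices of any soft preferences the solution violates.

1. header.x = 117  [panel.left = header.left]
2. header.w = 172  [panel.w = header.w]
3. header.y = 223  [header.top = panel.bottom + 10]
4. header.h = 22  [sidebar.bottom = header.bottom]

header = (x=117, y=223, w=172, h=22)
violated soft preferences: 18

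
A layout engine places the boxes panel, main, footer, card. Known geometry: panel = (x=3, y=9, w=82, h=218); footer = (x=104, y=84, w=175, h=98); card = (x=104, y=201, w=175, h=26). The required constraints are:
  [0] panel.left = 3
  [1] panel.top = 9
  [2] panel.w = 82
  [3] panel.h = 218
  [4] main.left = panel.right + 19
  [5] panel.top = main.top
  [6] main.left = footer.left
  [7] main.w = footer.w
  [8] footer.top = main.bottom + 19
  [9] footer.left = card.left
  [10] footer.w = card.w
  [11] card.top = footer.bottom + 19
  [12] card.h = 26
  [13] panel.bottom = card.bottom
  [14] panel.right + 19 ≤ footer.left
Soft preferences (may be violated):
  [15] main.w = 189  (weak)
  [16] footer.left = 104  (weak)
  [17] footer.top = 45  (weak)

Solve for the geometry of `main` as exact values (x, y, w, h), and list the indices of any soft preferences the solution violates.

1. main.x = 104  [main.left = panel.right + 19]
2. main.y = 9  [panel.top = main.top]
3. main.w = 175  [main.w = footer.w]
4. main.h = 56  [footer.top = main.bottom + 19]

main = (x=104, y=9, w=175, h=56)
violated soft preferences: 15, 17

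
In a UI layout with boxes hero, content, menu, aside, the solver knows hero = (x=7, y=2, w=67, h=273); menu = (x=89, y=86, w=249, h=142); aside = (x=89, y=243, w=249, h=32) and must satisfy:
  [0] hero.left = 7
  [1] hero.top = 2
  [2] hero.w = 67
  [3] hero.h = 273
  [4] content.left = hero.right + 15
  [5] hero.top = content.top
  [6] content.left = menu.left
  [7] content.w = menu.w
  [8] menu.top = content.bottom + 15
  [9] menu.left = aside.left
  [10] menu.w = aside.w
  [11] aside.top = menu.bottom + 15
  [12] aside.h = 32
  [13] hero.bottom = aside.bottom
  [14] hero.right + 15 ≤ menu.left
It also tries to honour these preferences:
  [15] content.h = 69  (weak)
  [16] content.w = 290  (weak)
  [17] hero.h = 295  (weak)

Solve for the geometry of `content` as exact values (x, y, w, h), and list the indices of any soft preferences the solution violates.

content = (x=89, y=2, w=249, h=69)
violated soft preferences: 16, 17

1. content.x = 89  [content.left = hero.right + 15]
2. content.y = 2  [hero.top = content.top]
3. content.w = 249  [content.w = menu.w]
4. content.h = 69  [menu.top = content.bottom + 15]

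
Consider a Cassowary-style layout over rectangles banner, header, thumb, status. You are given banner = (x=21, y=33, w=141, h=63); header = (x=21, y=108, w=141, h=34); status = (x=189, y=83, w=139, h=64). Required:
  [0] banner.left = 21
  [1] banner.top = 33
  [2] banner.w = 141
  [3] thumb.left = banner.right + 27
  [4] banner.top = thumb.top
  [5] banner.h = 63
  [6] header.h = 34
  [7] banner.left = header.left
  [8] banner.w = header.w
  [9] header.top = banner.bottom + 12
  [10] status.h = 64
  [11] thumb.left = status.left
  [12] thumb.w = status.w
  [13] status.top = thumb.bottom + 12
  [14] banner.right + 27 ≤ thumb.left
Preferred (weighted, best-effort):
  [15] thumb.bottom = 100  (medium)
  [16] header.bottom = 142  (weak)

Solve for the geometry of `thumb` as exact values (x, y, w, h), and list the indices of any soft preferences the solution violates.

1. thumb.x = 189  [thumb.left = banner.right + 27]
2. thumb.y = 33  [banner.top = thumb.top]
3. thumb.w = 139  [thumb.w = status.w]
4. thumb.h = 38  [status.top = thumb.bottom + 12]

thumb = (x=189, y=33, w=139, h=38)
violated soft preferences: 15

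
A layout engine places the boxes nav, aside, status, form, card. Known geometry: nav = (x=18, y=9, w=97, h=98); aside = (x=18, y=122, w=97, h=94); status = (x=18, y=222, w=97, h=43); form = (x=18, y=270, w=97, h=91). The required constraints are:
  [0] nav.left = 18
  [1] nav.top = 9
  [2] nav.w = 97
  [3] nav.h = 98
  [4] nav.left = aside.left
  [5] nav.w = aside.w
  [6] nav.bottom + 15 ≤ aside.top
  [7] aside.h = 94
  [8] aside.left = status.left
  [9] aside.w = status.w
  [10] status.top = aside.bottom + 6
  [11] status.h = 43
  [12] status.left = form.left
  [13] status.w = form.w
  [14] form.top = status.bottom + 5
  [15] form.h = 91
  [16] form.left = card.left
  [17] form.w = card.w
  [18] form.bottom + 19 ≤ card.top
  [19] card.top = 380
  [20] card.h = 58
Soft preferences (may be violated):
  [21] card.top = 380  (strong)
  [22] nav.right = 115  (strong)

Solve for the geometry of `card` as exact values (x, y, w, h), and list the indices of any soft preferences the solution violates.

card = (x=18, y=380, w=97, h=58)
violated soft preferences: none

1. card.x = 18  [form.left = card.left]
2. card.w = 97  [form.w = card.w]
3. card.y = 380  [card.top = 380]
4. card.h = 58  [card.h = 58]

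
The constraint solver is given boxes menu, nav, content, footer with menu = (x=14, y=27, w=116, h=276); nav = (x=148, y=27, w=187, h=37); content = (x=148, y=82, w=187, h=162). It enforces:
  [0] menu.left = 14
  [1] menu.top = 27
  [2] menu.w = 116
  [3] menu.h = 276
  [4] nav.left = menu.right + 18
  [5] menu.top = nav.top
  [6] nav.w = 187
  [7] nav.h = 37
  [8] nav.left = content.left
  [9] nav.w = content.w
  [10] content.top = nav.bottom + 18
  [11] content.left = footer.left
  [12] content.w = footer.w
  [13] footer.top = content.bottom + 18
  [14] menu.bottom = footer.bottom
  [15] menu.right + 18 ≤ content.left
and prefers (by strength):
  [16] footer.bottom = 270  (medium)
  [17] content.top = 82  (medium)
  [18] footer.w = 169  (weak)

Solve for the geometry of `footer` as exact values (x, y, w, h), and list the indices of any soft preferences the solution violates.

1. footer.x = 148  [content.left = footer.left]
2. footer.w = 187  [content.w = footer.w]
3. footer.y = 262  [footer.top = content.bottom + 18]
4. footer.h = 41  [menu.bottom = footer.bottom]

footer = (x=148, y=262, w=187, h=41)
violated soft preferences: 16, 18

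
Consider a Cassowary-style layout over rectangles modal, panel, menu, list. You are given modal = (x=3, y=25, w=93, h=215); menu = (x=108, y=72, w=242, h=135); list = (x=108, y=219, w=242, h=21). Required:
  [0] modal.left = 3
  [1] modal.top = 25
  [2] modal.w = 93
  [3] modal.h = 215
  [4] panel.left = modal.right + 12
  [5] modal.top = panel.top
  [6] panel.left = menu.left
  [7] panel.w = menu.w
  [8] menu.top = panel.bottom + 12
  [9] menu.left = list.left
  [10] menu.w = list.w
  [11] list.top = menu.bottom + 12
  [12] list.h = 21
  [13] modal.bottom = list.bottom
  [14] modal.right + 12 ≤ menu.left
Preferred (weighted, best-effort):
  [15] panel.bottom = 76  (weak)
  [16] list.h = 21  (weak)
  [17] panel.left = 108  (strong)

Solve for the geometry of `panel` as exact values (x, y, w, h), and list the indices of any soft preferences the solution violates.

panel = (x=108, y=25, w=242, h=35)
violated soft preferences: 15

1. panel.x = 108  [panel.left = modal.right + 12]
2. panel.y = 25  [modal.top = panel.top]
3. panel.w = 242  [panel.w = menu.w]
4. panel.h = 35  [menu.top = panel.bottom + 12]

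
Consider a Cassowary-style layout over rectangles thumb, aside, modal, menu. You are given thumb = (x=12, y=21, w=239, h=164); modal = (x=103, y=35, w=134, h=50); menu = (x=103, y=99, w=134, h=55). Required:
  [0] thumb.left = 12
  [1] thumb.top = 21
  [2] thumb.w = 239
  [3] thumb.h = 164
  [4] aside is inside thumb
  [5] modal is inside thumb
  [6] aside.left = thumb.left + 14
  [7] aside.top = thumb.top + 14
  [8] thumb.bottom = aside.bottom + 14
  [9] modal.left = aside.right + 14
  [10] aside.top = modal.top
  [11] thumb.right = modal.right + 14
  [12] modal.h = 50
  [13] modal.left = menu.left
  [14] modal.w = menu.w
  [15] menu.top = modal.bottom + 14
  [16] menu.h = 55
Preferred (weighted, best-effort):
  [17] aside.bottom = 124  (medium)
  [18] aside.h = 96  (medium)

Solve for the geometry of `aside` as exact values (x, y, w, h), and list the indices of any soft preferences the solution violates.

1. aside.x = 26  [aside.left = thumb.left + 14]
2. aside.y = 35  [aside.top = thumb.top + 14]
3. aside.h = 136  [thumb.bottom = aside.bottom + 14]
4. aside.w = 63  [modal.left = aside.right + 14]

aside = (x=26, y=35, w=63, h=136)
violated soft preferences: 17, 18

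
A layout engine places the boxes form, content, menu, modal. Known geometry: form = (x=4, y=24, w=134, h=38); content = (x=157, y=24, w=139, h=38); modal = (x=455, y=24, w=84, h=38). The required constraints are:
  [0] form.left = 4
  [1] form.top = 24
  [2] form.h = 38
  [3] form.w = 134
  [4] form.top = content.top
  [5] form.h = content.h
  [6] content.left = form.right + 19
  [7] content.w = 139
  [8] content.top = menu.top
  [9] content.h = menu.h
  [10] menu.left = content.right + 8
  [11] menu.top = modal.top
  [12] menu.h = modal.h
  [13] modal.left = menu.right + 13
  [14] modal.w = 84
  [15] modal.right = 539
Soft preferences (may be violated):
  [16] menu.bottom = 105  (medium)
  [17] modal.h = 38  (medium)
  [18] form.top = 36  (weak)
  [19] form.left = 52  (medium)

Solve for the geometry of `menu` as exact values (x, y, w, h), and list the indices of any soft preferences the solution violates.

1. menu.y = 24  [content.top = menu.top]
2. menu.h = 38  [content.h = menu.h]
3. menu.x = 304  [menu.left = content.right + 8]
4. menu.w = 138  [modal.left = menu.right + 13]

menu = (x=304, y=24, w=138, h=38)
violated soft preferences: 16, 18, 19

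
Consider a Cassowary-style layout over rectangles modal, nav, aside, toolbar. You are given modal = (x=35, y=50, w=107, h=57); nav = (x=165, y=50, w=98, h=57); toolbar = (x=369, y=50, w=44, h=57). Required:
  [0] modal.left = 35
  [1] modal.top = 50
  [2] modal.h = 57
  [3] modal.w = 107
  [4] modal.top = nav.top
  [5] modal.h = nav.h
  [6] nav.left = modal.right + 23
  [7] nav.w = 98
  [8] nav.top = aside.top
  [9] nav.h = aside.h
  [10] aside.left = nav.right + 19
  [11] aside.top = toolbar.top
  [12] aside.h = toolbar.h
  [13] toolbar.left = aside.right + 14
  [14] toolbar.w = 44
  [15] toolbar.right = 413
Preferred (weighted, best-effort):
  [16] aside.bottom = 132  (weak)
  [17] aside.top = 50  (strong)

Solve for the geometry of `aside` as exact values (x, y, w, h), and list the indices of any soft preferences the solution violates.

aside = (x=282, y=50, w=73, h=57)
violated soft preferences: 16

1. aside.y = 50  [nav.top = aside.top]
2. aside.h = 57  [nav.h = aside.h]
3. aside.x = 282  [aside.left = nav.right + 19]
4. aside.w = 73  [toolbar.left = aside.right + 14]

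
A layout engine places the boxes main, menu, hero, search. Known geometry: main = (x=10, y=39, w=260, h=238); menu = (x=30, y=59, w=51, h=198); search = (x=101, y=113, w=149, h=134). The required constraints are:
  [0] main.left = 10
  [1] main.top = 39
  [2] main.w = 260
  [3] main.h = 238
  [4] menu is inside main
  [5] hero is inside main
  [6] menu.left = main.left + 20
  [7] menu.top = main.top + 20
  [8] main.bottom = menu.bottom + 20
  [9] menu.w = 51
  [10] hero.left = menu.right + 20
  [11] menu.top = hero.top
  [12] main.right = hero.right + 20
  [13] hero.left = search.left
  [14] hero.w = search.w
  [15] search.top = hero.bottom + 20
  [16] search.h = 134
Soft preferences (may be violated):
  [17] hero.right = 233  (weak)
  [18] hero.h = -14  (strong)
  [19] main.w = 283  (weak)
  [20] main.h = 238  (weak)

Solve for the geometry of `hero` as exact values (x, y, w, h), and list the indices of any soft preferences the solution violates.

hero = (x=101, y=59, w=149, h=34)
violated soft preferences: 17, 18, 19

1. hero.x = 101  [hero.left = menu.right + 20]
2. hero.y = 59  [menu.top = hero.top]
3. hero.w = 149  [main.right = hero.right + 20]
4. hero.h = 34  [search.top = hero.bottom + 20]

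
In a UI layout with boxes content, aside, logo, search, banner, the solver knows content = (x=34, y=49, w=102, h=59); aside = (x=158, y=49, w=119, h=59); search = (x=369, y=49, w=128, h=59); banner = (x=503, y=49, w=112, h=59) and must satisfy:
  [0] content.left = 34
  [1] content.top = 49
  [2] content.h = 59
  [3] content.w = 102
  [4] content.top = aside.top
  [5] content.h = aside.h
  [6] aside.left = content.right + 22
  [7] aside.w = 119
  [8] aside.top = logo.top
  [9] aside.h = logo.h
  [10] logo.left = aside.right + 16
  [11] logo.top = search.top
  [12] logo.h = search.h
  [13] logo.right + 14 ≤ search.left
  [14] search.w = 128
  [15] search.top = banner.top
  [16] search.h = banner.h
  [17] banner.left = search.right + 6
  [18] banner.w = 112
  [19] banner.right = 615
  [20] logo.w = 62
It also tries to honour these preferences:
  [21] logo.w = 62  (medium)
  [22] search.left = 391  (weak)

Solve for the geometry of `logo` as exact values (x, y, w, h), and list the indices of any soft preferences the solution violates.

1. logo.y = 49  [aside.top = logo.top]
2. logo.h = 59  [aside.h = logo.h]
3. logo.x = 293  [logo.left = aside.right + 16]
4. logo.w = 62  [logo.w = 62]

logo = (x=293, y=49, w=62, h=59)
violated soft preferences: 22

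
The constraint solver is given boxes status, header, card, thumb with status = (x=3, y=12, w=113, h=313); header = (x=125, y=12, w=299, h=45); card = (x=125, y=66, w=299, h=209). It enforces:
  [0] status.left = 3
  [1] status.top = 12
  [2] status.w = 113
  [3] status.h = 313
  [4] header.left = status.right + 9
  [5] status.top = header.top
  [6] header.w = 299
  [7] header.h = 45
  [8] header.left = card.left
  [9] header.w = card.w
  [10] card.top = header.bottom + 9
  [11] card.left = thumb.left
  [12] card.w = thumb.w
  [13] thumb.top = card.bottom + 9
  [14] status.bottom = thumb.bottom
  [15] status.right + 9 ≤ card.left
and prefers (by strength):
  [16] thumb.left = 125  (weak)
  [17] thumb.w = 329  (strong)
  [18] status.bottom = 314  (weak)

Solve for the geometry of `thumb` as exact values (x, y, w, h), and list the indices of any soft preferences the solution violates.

1. thumb.x = 125  [card.left = thumb.left]
2. thumb.w = 299  [card.w = thumb.w]
3. thumb.y = 284  [thumb.top = card.bottom + 9]
4. thumb.h = 41  [status.bottom = thumb.bottom]

thumb = (x=125, y=284, w=299, h=41)
violated soft preferences: 17, 18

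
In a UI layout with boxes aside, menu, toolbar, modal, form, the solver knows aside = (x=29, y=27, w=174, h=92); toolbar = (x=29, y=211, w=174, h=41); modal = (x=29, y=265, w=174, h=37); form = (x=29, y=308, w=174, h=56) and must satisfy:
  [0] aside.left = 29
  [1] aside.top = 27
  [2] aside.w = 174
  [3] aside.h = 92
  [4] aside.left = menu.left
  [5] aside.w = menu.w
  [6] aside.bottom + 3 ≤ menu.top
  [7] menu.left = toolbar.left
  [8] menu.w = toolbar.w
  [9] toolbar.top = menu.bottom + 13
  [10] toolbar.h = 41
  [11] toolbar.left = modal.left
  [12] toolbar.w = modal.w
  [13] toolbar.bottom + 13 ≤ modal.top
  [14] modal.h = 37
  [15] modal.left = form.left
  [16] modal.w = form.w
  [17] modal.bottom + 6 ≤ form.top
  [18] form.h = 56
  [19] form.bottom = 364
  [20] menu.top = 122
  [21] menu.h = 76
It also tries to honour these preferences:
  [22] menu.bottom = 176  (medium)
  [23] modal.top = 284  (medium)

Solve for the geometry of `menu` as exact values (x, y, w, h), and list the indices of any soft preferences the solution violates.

menu = (x=29, y=122, w=174, h=76)
violated soft preferences: 22, 23

1. menu.x = 29  [aside.left = menu.left]
2. menu.w = 174  [aside.w = menu.w]
3. menu.y = 122  [menu.top = 122]
4. menu.h = 76  [menu.h = 76]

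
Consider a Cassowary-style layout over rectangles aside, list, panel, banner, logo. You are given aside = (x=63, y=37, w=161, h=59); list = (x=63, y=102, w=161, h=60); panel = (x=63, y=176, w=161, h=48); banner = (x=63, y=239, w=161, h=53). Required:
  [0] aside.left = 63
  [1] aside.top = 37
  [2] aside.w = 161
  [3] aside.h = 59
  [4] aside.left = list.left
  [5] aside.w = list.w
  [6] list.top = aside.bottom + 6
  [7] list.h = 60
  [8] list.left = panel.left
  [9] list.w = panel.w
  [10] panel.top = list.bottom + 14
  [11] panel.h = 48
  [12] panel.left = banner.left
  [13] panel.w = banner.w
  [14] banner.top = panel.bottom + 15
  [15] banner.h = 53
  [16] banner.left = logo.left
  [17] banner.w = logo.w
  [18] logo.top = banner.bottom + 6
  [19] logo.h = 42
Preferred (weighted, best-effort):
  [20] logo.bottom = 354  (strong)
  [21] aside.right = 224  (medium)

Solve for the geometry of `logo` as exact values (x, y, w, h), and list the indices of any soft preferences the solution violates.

1. logo.x = 63  [banner.left = logo.left]
2. logo.w = 161  [banner.w = logo.w]
3. logo.y = 298  [logo.top = banner.bottom + 6]
4. logo.h = 42  [logo.h = 42]

logo = (x=63, y=298, w=161, h=42)
violated soft preferences: 20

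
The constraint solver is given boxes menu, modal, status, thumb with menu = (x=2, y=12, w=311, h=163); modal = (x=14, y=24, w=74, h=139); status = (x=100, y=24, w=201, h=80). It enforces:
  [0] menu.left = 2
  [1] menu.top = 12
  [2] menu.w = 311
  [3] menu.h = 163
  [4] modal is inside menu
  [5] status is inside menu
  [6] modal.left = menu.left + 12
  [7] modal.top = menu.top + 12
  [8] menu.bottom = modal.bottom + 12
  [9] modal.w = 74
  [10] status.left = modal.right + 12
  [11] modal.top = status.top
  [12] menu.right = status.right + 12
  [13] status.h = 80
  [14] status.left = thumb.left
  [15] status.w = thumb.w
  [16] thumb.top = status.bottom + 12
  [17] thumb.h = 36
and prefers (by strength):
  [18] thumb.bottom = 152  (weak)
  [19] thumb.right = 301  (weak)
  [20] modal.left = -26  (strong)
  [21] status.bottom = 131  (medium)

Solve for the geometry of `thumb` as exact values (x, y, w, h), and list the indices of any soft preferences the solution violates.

1. thumb.x = 100  [status.left = thumb.left]
2. thumb.w = 201  [status.w = thumb.w]
3. thumb.y = 116  [thumb.top = status.bottom + 12]
4. thumb.h = 36  [thumb.h = 36]

thumb = (x=100, y=116, w=201, h=36)
violated soft preferences: 20, 21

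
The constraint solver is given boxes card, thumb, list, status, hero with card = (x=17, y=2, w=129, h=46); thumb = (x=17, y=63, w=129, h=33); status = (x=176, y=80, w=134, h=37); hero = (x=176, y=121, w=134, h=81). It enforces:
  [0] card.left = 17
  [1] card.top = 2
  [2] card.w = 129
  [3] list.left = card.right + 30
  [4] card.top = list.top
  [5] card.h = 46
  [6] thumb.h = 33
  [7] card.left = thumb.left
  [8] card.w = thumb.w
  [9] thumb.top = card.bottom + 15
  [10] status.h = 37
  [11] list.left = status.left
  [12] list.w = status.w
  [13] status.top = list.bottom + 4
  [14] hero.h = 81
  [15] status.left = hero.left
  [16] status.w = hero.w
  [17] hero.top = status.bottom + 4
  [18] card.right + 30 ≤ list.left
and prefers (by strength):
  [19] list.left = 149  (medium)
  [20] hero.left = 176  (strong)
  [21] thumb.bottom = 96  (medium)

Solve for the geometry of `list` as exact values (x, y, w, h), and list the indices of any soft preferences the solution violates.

1. list.x = 176  [list.left = card.right + 30]
2. list.y = 2  [card.top = list.top]
3. list.w = 134  [list.w = status.w]
4. list.h = 74  [status.top = list.bottom + 4]

list = (x=176, y=2, w=134, h=74)
violated soft preferences: 19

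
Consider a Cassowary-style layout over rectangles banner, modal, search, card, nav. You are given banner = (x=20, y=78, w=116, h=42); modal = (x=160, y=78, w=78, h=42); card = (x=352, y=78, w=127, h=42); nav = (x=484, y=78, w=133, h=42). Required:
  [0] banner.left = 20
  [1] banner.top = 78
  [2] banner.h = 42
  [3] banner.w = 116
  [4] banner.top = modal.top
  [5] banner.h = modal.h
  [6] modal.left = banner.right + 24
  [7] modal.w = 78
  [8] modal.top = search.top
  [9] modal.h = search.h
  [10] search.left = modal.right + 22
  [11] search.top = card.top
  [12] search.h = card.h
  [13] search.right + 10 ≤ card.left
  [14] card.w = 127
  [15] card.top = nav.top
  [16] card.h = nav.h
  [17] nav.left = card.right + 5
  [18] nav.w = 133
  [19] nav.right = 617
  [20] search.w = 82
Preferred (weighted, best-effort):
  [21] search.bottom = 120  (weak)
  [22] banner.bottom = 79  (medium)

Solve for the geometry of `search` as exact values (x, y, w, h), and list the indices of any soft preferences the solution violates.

1. search.y = 78  [modal.top = search.top]
2. search.h = 42  [modal.h = search.h]
3. search.x = 260  [search.left = modal.right + 22]
4. search.w = 82  [search.w = 82]

search = (x=260, y=78, w=82, h=42)
violated soft preferences: 22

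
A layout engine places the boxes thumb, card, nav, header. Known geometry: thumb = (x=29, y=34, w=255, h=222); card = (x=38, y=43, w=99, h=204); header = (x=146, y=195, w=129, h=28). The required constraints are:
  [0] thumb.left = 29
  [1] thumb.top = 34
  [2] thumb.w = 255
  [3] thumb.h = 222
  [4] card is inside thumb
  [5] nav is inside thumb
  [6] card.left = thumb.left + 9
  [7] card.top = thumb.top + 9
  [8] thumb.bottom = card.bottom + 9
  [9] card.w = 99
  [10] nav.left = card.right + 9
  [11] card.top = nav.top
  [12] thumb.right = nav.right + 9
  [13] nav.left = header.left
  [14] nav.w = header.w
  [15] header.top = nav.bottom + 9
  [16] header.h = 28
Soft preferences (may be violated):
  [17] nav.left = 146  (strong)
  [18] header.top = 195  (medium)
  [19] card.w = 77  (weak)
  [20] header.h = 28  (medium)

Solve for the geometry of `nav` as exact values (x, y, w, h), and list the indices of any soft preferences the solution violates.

1. nav.x = 146  [nav.left = card.right + 9]
2. nav.y = 43  [card.top = nav.top]
3. nav.w = 129  [thumb.right = nav.right + 9]
4. nav.h = 143  [header.top = nav.bottom + 9]

nav = (x=146, y=43, w=129, h=143)
violated soft preferences: 19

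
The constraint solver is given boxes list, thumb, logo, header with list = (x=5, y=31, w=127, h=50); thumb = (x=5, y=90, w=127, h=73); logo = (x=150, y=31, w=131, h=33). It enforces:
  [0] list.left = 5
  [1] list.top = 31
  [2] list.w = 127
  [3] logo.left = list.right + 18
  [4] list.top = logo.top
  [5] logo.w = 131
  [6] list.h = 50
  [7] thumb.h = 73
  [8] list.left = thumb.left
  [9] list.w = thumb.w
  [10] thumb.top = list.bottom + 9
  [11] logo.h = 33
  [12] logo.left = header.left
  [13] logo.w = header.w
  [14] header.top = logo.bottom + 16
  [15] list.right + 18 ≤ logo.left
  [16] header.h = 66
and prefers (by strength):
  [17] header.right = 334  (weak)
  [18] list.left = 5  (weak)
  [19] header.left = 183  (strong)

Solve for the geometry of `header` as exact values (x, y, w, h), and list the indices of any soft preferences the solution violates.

header = (x=150, y=80, w=131, h=66)
violated soft preferences: 17, 19

1. header.x = 150  [logo.left = header.left]
2. header.w = 131  [logo.w = header.w]
3. header.y = 80  [header.top = logo.bottom + 16]
4. header.h = 66  [header.h = 66]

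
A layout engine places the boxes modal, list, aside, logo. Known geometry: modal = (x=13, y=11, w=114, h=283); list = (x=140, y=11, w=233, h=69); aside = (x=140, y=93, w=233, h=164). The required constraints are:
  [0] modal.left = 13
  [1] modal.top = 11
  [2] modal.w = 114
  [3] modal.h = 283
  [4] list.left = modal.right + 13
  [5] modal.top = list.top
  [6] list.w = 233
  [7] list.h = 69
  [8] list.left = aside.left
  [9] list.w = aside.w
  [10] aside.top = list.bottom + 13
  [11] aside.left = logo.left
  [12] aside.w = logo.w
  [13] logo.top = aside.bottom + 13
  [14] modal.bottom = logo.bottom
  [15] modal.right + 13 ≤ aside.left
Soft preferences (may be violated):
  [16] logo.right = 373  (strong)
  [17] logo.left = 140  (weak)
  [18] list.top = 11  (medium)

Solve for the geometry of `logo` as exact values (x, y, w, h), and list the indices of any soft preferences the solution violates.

1. logo.x = 140  [aside.left = logo.left]
2. logo.w = 233  [aside.w = logo.w]
3. logo.y = 270  [logo.top = aside.bottom + 13]
4. logo.h = 24  [modal.bottom = logo.bottom]

logo = (x=140, y=270, w=233, h=24)
violated soft preferences: none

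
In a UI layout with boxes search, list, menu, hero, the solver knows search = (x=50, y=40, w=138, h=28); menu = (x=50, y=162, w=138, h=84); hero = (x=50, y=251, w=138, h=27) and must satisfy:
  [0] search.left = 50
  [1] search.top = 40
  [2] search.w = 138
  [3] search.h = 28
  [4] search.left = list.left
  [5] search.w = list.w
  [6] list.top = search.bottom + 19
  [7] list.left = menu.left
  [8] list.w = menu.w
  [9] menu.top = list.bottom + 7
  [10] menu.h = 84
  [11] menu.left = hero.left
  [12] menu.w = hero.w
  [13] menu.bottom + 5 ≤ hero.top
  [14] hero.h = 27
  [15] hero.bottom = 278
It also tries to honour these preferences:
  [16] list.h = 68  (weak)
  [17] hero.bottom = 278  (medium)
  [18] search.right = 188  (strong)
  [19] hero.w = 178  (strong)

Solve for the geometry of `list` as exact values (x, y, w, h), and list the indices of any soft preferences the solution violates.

1. list.x = 50  [search.left = list.left]
2. list.w = 138  [search.w = list.w]
3. list.y = 87  [list.top = search.bottom + 19]
4. list.h = 68  [menu.top = list.bottom + 7]

list = (x=50, y=87, w=138, h=68)
violated soft preferences: 19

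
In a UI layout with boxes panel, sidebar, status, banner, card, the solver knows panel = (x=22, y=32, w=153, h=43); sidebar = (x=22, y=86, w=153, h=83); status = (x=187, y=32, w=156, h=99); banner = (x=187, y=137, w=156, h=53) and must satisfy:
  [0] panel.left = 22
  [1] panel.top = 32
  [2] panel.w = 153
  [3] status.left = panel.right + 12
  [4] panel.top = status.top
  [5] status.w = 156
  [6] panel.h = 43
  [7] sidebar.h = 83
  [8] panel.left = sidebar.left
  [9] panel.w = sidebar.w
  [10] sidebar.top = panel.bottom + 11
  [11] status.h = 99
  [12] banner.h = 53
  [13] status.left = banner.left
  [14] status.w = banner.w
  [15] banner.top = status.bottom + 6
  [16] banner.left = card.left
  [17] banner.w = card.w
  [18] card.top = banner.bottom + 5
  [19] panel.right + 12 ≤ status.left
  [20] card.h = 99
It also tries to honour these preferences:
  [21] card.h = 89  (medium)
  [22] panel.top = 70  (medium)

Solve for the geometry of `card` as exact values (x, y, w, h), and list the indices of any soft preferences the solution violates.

1. card.x = 187  [banner.left = card.left]
2. card.w = 156  [banner.w = card.w]
3. card.y = 195  [card.top = banner.bottom + 5]
4. card.h = 99  [card.h = 99]

card = (x=187, y=195, w=156, h=99)
violated soft preferences: 21, 22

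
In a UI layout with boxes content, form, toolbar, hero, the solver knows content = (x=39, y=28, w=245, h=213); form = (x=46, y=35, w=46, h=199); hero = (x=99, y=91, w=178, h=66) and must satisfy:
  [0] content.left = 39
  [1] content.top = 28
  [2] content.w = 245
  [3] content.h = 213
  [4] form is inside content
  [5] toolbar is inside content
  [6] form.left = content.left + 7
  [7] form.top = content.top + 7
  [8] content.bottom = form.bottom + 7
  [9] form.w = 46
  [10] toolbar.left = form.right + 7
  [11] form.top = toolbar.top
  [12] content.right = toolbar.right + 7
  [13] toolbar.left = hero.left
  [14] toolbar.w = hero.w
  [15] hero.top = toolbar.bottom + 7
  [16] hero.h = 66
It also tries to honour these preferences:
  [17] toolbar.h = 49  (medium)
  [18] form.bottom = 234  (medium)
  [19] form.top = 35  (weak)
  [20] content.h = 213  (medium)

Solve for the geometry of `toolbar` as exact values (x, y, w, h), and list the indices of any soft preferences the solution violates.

1. toolbar.x = 99  [toolbar.left = form.right + 7]
2. toolbar.y = 35  [form.top = toolbar.top]
3. toolbar.w = 178  [content.right = toolbar.right + 7]
4. toolbar.h = 49  [hero.top = toolbar.bottom + 7]

toolbar = (x=99, y=35, w=178, h=49)
violated soft preferences: none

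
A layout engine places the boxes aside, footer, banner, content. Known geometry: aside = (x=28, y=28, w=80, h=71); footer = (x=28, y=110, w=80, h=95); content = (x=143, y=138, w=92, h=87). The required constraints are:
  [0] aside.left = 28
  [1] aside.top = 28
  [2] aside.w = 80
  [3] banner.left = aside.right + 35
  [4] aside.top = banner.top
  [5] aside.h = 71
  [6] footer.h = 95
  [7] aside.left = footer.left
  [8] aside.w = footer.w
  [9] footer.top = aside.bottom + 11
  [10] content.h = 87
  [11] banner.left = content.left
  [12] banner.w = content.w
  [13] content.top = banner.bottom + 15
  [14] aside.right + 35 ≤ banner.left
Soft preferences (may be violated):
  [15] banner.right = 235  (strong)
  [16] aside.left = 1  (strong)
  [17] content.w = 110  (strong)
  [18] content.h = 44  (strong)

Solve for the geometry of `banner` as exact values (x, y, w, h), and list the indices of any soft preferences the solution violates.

1. banner.x = 143  [banner.left = aside.right + 35]
2. banner.y = 28  [aside.top = banner.top]
3. banner.w = 92  [banner.w = content.w]
4. banner.h = 95  [content.top = banner.bottom + 15]

banner = (x=143, y=28, w=92, h=95)
violated soft preferences: 16, 17, 18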